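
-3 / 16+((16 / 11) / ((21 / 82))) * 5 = 104267 / 3696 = 28.21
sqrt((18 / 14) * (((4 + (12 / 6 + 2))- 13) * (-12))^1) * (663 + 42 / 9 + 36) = 4222 * sqrt(105) / 7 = 6180.38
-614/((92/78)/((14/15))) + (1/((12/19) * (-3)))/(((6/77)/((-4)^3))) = -162638/3105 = -52.38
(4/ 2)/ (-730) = -0.00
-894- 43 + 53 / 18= -16813 / 18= -934.06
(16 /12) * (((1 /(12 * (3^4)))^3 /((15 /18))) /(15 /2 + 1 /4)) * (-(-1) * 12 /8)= 1 /2965440780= 0.00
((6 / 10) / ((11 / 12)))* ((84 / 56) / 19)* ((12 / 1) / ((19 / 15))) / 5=1944 / 19855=0.10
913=913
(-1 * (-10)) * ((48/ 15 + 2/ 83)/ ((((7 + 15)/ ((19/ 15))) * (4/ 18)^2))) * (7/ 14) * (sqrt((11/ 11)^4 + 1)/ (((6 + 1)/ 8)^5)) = 51.82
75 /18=25 /6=4.17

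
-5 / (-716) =5 / 716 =0.01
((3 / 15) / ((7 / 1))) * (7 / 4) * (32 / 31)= 8 / 155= 0.05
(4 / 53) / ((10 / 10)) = 4 / 53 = 0.08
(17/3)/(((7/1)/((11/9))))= 0.99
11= 11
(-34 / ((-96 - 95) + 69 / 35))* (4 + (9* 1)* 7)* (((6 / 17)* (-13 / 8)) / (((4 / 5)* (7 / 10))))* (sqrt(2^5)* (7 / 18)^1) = -762125* sqrt(2) / 39696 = -27.15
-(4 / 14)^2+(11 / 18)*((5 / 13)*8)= 10312 / 5733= 1.80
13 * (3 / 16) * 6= 117 / 8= 14.62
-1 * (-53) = 53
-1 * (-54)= 54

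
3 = 3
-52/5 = -10.40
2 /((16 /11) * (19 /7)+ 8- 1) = 154 /843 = 0.18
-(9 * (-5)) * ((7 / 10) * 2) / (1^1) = 63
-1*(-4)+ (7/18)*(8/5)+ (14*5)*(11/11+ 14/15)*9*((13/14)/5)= 10387/45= 230.82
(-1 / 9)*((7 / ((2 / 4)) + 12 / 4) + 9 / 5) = -94 / 45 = -2.09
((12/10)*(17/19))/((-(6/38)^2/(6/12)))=-323/15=-21.53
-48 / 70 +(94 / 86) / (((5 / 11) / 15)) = 53253 / 1505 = 35.38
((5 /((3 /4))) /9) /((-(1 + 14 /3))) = -20 /153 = -0.13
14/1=14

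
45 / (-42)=-15 / 14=-1.07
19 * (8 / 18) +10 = 166 / 9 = 18.44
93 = 93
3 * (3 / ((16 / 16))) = 9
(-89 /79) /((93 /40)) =-3560 /7347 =-0.48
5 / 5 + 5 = 6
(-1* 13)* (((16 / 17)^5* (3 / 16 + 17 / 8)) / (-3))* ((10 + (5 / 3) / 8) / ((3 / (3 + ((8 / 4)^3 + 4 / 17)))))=184388771840 / 651714363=282.93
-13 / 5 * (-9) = 117 / 5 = 23.40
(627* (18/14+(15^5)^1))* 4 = 13331610072/7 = 1904515724.57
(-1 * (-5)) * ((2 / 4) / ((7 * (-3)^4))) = 0.00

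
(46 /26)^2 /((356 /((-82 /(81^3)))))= -21689 /15986808162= -0.00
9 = 9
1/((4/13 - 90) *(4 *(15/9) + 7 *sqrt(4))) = -39/72292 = -0.00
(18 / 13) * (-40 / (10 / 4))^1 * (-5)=1440 / 13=110.77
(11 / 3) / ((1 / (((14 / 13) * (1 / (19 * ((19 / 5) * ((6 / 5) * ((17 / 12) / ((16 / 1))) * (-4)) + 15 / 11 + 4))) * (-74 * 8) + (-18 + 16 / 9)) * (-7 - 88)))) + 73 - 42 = 8490849959 / 964899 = 8799.73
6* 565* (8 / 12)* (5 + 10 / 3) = 56500 / 3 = 18833.33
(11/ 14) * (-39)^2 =16731/ 14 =1195.07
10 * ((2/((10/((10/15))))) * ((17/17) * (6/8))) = 1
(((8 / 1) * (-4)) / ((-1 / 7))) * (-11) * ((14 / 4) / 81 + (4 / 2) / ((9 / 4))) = -186032 / 81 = -2296.69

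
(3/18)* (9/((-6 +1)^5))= -3/6250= -0.00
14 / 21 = 2 / 3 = 0.67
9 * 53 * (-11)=-5247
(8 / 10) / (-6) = -2 / 15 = -0.13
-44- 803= -847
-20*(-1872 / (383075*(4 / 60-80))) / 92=-5616 / 422562371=-0.00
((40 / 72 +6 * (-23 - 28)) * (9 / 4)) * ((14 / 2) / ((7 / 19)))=-13057.75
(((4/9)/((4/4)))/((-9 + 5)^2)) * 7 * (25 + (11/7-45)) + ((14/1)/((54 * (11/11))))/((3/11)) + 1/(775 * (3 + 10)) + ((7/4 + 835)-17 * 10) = 1083939187/1632150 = 664.12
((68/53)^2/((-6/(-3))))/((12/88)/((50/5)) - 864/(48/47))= -508640/522802653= -0.00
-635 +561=-74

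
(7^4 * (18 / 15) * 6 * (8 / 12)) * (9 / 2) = 259308 / 5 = 51861.60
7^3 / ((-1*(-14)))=49 / 2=24.50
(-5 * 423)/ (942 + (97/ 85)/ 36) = -6471900/ 2882617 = -2.25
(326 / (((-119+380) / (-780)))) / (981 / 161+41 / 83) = -141580985 / 957261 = -147.90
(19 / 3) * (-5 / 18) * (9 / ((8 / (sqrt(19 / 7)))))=-95 * sqrt(133) / 336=-3.26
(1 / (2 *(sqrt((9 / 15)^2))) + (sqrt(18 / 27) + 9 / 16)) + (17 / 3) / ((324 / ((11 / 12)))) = sqrt(6) / 3 + 4117 / 2916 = 2.23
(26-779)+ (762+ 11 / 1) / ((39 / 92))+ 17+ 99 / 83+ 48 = 3679433 / 3237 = 1136.68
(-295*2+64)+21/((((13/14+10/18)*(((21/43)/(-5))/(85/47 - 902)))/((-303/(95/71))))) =-4931516312372/166991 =-29531629.32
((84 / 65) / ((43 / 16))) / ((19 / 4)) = 5376 / 53105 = 0.10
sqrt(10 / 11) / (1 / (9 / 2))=9* sqrt(110) / 22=4.29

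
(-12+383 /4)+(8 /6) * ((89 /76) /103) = 1967141 /23484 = 83.77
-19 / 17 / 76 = -0.01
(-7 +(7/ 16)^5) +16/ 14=-42873967/ 7340032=-5.84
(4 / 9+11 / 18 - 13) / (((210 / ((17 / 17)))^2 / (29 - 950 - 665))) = 34099 / 79380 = 0.43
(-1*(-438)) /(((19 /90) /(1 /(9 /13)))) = 56940 /19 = 2996.84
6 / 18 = 0.33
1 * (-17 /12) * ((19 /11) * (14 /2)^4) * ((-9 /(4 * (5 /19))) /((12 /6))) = 25116.37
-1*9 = -9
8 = 8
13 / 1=13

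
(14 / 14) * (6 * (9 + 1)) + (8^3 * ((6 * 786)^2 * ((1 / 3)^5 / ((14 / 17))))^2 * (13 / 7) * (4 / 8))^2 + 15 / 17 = 5586522539802450831644106606970283 / 162002673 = 34484138047539813319278420.00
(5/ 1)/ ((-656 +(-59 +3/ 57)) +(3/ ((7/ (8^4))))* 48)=665/ 11111568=0.00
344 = 344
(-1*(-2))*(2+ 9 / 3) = 10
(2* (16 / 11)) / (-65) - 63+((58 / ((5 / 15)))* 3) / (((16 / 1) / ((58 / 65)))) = -97049 / 2860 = -33.93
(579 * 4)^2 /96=111747 /2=55873.50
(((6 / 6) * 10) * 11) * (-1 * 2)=-220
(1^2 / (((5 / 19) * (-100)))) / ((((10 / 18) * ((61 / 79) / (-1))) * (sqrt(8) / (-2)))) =-13509 * sqrt(2) / 305000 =-0.06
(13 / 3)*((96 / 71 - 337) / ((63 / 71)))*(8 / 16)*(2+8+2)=-619606 / 63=-9835.02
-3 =-3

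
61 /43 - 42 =-1745 /43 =-40.58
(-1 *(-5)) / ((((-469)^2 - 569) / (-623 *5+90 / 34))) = -132275 / 1864832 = -0.07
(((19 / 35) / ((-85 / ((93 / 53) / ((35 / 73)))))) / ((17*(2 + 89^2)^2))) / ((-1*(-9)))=-0.00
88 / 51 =1.73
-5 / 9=-0.56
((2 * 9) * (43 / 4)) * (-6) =-1161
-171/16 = -10.69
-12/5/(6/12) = -24/5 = -4.80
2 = 2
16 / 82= 8 / 41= 0.20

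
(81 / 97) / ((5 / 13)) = 1053 / 485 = 2.17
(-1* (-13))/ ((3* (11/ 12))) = 52/ 11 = 4.73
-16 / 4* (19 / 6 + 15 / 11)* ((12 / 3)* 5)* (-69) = 275080 / 11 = 25007.27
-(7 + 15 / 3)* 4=-48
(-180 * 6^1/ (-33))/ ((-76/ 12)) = -1080/ 209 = -5.17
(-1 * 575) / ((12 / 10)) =-2875 / 6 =-479.17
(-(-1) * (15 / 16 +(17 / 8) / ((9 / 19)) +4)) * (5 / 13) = 6785 / 1872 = 3.62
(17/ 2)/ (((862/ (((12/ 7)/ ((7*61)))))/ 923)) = 0.04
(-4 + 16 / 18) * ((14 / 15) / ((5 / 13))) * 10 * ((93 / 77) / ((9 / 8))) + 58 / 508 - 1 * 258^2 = -75413412637 / 1131570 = -66644.94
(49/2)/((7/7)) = 49/2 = 24.50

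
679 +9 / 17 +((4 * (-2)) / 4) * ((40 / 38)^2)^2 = 1500028192 / 2215457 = 677.07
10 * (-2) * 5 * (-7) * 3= 2100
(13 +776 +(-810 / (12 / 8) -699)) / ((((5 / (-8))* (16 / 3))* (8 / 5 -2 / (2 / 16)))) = -75 / 8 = -9.38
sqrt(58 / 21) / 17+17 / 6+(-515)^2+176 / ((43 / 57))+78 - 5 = sqrt(1218) / 357+68507807 / 258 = 265534.23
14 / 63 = 2 / 9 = 0.22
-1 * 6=-6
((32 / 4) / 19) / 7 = 8 / 133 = 0.06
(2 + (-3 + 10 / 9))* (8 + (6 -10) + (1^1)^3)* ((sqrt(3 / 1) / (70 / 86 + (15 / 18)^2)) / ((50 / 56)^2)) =134848* sqrt(3) / 291875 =0.80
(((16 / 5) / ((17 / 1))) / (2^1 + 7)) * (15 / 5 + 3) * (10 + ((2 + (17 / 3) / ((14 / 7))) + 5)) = 112 / 45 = 2.49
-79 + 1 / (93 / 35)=-78.62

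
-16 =-16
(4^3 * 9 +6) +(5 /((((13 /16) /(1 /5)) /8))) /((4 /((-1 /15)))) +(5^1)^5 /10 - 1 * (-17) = 355421 /390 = 911.34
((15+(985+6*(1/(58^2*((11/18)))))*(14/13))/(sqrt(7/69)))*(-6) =-776253678*sqrt(483)/841841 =-20265.03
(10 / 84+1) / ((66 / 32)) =376 / 693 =0.54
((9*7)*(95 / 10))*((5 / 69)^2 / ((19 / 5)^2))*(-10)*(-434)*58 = 550637500 / 10051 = 54784.35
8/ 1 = 8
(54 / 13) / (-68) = -27 / 442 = -0.06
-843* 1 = -843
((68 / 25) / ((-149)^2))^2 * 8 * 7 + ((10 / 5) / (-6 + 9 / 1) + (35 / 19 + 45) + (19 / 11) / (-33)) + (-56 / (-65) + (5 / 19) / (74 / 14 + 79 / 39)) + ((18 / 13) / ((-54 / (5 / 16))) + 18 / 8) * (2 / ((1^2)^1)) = 1941975739779683147751 / 36753436051254065000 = 52.84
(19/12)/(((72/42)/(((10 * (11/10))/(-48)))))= -0.21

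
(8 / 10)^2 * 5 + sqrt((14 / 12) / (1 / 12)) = 16 / 5 + sqrt(14) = 6.94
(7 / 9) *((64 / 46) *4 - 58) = -938 / 23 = -40.78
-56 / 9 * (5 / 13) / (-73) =280 / 8541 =0.03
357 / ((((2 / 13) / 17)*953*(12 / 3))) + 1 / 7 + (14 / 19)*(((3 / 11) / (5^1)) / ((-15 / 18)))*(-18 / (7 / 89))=6003332471 / 278847800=21.53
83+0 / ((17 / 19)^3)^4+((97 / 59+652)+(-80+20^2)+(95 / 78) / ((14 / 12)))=5678727 / 5369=1057.69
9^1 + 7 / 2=25 / 2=12.50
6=6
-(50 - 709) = 659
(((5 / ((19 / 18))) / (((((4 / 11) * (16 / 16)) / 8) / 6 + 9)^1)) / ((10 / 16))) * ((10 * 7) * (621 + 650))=74859.09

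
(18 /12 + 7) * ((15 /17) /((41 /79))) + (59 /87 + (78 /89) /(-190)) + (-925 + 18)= -53796103501 /60317970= -891.88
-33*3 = -99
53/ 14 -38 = -479/ 14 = -34.21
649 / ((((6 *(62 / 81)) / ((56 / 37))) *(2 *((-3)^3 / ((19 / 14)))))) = -12331 / 2294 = -5.38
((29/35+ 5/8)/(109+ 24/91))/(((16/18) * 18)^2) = 5291/101816320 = 0.00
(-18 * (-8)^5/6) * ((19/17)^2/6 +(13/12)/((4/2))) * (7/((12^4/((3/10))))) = 291256/39015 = 7.47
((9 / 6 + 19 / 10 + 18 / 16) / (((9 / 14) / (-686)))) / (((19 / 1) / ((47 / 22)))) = -20425307 / 37620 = -542.94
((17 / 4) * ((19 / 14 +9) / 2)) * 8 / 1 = 2465 / 14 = 176.07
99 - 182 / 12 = 503 / 6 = 83.83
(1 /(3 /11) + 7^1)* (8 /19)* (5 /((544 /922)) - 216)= -903152 /969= -932.05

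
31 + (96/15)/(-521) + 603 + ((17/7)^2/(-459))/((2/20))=633.86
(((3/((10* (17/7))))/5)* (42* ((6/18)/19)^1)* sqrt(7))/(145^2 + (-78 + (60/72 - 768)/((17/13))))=882* sqrt(7)/986458625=0.00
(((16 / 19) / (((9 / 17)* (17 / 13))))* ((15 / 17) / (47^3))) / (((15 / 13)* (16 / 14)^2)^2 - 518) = -210999880 / 10526586612535677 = -0.00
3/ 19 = 0.16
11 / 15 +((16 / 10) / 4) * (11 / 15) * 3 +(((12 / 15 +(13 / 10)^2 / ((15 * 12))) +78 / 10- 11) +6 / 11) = -45901 / 198000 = -0.23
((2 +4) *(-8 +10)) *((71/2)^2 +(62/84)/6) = 15124.48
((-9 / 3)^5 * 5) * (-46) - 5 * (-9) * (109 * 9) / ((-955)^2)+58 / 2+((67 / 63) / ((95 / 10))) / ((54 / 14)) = 47093027491078 / 842163885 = 55919.08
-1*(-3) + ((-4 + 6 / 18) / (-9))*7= 158 / 27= 5.85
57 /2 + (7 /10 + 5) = 171 /5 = 34.20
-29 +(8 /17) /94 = -23167 /799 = -28.99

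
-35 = -35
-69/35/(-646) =69/22610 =0.00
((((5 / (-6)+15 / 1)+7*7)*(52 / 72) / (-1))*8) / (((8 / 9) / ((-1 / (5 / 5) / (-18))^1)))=-4927 / 216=-22.81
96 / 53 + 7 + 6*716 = 4304.81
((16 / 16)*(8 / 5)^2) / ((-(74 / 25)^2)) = -400 / 1369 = -0.29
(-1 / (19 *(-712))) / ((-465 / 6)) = -0.00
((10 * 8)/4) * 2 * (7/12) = 70/3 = 23.33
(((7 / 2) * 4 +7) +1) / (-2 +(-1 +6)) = 22 / 3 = 7.33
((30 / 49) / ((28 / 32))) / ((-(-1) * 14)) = 120 / 2401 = 0.05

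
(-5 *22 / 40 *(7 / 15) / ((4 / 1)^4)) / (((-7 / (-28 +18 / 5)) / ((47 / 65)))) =-31537 / 2496000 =-0.01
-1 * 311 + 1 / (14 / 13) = -4341 / 14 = -310.07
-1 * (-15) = 15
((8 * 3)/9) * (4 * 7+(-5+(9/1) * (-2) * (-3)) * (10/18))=3976/27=147.26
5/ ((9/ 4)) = 20/ 9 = 2.22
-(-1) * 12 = 12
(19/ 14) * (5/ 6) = 95/ 84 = 1.13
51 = 51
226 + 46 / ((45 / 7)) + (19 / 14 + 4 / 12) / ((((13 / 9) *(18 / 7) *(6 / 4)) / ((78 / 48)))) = 233.65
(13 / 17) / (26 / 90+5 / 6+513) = 1170 / 786607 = 0.00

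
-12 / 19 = -0.63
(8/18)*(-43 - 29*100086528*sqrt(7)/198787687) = -172/9 - 3870012416*sqrt(7)/596363061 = -36.28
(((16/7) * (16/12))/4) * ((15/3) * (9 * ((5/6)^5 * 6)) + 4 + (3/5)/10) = 405241/4725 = 85.77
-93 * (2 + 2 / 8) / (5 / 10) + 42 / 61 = -50973 / 122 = -417.81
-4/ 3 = -1.33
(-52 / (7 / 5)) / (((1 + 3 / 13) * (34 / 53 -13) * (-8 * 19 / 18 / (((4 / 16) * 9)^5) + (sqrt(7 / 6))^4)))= 4760117037 / 2367790285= 2.01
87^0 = 1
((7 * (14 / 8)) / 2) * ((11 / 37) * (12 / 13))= 1617 / 962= 1.68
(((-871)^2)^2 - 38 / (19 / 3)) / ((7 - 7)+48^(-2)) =1326035328480000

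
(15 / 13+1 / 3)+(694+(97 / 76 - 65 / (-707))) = 1460294009 / 2095548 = 696.86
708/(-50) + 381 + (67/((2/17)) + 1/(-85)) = 936.33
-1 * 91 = -91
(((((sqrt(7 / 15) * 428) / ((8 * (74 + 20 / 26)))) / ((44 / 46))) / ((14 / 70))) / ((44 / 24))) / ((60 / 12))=31993 * sqrt(105) / 1176120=0.28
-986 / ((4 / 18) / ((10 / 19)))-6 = -44484 / 19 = -2341.26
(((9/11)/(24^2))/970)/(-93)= -1/63507840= -0.00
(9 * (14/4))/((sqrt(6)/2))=21 * sqrt(6)/2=25.72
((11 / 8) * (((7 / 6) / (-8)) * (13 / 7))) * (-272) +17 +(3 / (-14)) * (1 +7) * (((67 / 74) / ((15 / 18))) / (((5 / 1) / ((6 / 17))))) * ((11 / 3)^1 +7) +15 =348425093 / 2641800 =131.89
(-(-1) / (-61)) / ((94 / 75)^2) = -5625 / 538996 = -0.01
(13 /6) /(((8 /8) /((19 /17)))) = 247 /102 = 2.42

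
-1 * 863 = -863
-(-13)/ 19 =13/ 19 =0.68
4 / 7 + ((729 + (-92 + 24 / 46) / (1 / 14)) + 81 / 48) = -549.44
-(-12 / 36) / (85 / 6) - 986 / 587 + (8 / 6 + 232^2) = 8056597112 / 149685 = 53823.68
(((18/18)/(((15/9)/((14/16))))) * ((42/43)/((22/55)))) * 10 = 2205/172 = 12.82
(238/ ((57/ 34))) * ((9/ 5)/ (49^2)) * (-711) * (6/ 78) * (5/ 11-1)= 14794488/ 4659655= 3.18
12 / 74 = 0.16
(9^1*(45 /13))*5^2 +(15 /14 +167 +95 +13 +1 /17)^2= 56720350993 /736372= 77026.76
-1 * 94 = -94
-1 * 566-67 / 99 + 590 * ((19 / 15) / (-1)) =-130087 / 99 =-1314.01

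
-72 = -72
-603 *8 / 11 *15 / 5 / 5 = -14472 / 55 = -263.13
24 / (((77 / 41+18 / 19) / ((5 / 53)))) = 93480 / 116653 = 0.80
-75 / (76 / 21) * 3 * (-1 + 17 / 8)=-42525 / 608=-69.94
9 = 9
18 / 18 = 1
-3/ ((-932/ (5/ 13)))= 0.00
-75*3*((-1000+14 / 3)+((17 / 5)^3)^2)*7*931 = -503564490807 / 625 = -805703185.29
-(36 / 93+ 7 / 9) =-325 / 279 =-1.16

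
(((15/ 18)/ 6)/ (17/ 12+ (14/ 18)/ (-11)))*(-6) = -0.62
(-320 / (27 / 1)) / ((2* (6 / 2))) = -160 / 81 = -1.98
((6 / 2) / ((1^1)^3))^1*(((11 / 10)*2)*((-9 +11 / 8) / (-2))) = 2013 / 80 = 25.16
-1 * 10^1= -10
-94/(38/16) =-752/19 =-39.58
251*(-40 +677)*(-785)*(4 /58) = -251022590 /29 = -8655951.38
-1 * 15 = -15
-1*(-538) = 538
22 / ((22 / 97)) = 97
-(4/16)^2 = -1/16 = -0.06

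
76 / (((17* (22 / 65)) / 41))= 541.55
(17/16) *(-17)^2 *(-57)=-280041/16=-17502.56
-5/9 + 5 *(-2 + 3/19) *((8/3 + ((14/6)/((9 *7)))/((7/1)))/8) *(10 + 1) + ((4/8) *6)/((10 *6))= -704749/20520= -34.34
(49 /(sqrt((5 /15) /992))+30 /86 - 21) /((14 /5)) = -2220 /301+70 * sqrt(186) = 947.30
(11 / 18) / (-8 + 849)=11 / 15138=0.00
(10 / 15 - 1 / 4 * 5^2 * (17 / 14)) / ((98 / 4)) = -1163 / 4116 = -0.28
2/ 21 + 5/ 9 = 0.65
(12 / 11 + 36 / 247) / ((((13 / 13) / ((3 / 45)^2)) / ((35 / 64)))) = 49 / 16302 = 0.00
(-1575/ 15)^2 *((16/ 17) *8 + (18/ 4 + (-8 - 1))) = 1135575/ 34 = 33399.26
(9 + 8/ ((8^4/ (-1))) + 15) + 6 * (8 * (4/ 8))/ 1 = 48.00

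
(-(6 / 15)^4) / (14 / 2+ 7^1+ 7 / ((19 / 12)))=-152 / 109375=-0.00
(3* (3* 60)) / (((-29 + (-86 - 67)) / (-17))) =4590 / 91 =50.44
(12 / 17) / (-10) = -0.07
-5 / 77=-0.06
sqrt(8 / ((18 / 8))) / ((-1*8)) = -sqrt(2) / 6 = -0.24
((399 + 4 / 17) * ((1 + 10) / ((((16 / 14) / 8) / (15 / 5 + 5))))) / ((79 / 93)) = 289511.29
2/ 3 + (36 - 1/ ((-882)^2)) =28523879/ 777924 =36.67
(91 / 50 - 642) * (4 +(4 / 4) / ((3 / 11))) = -736207 / 150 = -4908.05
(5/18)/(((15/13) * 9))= 13/486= 0.03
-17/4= -4.25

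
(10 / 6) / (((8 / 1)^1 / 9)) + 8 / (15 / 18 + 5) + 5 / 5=1189 / 280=4.25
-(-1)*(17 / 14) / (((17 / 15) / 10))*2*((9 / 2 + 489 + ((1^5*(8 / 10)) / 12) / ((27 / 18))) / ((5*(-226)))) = -44419 / 4746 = -9.36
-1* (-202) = 202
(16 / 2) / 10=4 / 5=0.80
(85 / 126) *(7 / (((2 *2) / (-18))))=-85 / 4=-21.25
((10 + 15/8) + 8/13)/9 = 433/312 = 1.39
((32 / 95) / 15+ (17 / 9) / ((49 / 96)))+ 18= 21.72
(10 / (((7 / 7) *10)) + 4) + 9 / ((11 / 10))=145 / 11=13.18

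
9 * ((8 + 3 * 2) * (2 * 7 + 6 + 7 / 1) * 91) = 309582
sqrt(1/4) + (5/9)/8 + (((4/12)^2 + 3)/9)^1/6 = 1219/1944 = 0.63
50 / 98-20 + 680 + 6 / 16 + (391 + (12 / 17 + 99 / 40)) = 17577401 / 16660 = 1055.07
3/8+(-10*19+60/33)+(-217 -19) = -37295/88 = -423.81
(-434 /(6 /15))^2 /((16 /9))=10595025 /16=662189.06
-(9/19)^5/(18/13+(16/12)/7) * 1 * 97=-1563676569/1064722570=-1.47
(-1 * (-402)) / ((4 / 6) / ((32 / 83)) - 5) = -19296 / 157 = -122.90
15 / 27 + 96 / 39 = 353 / 117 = 3.02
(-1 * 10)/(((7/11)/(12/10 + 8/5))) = -44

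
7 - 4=3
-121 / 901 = -0.13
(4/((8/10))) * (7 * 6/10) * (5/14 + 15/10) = 39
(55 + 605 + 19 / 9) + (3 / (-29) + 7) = 174611 / 261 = 669.01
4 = 4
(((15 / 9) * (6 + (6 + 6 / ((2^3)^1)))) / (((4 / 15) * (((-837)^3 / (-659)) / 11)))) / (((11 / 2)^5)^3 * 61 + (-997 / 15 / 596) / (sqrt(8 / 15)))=1919589479769702400 * sqrt(30) / 4226288498510978787887315243226999469063603897593 + 178467703671495837329617731328000 / 1408762832836992929295771747742333156354534632531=0.00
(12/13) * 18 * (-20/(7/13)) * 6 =-3702.86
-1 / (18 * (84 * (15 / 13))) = -13 / 22680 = -0.00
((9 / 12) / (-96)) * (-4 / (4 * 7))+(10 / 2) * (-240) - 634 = -1834.00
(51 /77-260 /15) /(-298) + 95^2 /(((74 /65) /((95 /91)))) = 10539353431 /1273503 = 8275.88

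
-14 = -14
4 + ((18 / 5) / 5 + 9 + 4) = 443 / 25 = 17.72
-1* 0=0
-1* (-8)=8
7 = 7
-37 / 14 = -2.64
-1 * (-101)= 101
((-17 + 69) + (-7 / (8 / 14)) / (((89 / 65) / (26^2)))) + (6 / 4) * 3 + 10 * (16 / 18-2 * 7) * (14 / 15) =-29382883 / 4806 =-6113.79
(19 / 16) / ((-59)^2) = 0.00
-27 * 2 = -54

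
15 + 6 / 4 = 33 / 2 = 16.50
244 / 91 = 2.68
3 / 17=0.18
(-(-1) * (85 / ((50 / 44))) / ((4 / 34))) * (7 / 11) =2023 / 5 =404.60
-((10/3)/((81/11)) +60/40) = -949/486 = -1.95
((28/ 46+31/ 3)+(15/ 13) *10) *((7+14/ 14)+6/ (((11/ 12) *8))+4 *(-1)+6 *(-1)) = -20165/ 759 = -26.57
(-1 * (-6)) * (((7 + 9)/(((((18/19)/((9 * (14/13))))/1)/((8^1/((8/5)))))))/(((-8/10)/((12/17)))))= -957600/221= -4333.03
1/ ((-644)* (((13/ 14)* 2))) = -1/ 1196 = -0.00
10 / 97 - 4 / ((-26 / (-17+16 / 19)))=-2.38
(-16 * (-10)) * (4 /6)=320 /3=106.67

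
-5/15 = -1/3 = -0.33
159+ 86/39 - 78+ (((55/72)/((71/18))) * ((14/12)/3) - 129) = -3038339/66456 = -45.72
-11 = -11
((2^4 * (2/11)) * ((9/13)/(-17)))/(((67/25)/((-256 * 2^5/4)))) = 14745600/162877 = 90.53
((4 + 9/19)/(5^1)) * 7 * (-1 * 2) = -12.53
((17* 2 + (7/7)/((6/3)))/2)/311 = 69/1244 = 0.06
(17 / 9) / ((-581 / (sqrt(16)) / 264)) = -5984 / 1743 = -3.43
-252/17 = -14.82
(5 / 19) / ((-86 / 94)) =-235 / 817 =-0.29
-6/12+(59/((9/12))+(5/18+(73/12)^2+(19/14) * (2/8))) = 116717/1008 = 115.79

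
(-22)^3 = -10648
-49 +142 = 93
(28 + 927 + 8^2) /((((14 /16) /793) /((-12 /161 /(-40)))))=1720.82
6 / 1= 6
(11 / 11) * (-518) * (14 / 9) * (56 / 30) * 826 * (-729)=4528554912 / 5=905710982.40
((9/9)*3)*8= 24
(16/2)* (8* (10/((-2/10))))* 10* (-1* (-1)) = -32000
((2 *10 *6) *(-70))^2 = 70560000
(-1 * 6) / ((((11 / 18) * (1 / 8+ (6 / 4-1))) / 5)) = -864 / 11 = -78.55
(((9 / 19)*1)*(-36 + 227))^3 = 5079577959 / 6859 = 740571.21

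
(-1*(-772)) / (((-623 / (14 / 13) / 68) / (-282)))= 29607744 / 1157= 25590.10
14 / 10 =7 / 5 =1.40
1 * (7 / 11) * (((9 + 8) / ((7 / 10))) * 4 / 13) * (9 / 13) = 6120 / 1859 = 3.29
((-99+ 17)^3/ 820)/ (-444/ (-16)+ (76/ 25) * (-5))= -53.58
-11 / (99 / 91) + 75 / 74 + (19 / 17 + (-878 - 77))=-10902859 / 11322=-962.98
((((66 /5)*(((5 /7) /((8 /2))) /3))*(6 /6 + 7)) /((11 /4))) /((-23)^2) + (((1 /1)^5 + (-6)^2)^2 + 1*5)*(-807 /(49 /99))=-58069907366 /25921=-2240264.93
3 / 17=0.18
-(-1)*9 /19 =9 /19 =0.47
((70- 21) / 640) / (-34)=-49 / 21760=-0.00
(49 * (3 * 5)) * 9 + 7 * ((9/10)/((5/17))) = 331821/50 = 6636.42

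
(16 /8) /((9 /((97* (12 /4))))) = 194 /3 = 64.67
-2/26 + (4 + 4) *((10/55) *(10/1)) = 14.47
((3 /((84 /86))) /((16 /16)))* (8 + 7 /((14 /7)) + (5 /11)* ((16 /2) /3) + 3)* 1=44591 /924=48.26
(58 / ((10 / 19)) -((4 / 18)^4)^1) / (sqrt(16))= 27.55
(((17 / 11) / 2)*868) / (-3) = -7378 / 33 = -223.58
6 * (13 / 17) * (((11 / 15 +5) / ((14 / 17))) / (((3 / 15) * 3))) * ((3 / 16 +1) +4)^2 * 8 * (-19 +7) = -3850951 / 28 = -137533.96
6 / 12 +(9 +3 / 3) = 21 / 2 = 10.50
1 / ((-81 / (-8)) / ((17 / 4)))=34 / 81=0.42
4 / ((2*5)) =2 / 5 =0.40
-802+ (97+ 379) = -326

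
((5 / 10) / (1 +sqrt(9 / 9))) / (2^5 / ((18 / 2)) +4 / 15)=45 / 688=0.07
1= 1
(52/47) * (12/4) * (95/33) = 4940/517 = 9.56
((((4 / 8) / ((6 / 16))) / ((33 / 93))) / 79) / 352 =31 / 229416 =0.00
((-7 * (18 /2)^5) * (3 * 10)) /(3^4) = -153090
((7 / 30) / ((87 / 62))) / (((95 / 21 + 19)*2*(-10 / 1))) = -1519 / 4297800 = -0.00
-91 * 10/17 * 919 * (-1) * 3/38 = 1254435/323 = 3883.70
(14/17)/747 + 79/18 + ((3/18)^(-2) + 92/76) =20074829/482562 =41.60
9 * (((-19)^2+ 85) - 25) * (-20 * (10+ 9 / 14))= -806515.71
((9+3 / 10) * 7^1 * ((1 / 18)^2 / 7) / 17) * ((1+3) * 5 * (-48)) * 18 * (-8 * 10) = 39680 / 17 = 2334.12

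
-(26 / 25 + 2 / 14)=-207 / 175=-1.18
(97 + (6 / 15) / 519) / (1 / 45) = 755151 / 173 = 4365.03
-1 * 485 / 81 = -485 / 81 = -5.99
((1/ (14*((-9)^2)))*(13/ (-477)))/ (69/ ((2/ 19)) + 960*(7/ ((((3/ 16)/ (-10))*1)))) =13/ 193510439451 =0.00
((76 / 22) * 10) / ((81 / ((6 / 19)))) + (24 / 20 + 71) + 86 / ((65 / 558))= 15648857 / 19305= 810.61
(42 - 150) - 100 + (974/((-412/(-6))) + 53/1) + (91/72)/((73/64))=-9454144/67671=-139.71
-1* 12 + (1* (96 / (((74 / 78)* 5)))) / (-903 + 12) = -220196 / 18315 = -12.02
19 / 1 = 19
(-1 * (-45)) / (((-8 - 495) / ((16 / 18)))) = -40 / 503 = -0.08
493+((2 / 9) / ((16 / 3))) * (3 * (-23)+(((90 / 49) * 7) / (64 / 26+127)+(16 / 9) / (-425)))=3464525593 / 7068600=490.13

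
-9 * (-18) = 162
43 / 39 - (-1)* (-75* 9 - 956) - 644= -88682 / 39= -2273.90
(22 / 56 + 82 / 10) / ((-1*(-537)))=401 / 25060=0.02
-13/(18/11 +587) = -143/6475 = -0.02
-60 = -60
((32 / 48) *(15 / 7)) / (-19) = -10 / 133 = -0.08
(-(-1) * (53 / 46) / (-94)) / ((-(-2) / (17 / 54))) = -901 / 466992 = -0.00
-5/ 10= -0.50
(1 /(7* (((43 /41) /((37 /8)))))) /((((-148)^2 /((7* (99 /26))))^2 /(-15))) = -42193305 /3015437115392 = -0.00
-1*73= -73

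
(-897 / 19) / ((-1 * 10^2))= 897 / 1900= 0.47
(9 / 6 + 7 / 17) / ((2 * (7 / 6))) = 195 / 238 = 0.82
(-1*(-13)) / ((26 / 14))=7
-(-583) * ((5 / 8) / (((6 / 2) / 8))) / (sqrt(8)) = 2915 * sqrt(2) / 12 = 343.54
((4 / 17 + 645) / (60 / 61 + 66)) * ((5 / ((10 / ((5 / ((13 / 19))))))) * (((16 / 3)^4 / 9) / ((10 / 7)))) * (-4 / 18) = -492.20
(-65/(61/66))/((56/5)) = -10725/1708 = -6.28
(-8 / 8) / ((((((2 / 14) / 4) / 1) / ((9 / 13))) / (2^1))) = -504 / 13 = -38.77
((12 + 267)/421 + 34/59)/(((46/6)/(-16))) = -2.59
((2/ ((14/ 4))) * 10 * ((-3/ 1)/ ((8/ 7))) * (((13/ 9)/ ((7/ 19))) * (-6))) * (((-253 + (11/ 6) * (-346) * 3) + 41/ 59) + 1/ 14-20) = -2218977605/ 2891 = -767546.73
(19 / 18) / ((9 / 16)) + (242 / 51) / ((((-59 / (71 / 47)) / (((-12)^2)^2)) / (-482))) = 4636712544760 / 3818421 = 1214301.03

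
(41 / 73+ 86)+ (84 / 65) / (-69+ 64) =2047543 / 23725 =86.30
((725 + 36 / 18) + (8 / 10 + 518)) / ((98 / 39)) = 242931 / 490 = 495.78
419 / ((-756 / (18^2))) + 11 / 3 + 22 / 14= -523 / 3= -174.33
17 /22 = 0.77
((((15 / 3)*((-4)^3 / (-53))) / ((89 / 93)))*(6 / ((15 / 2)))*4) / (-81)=-31744 / 127359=-0.25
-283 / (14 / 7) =-283 / 2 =-141.50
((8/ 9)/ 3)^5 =32768/ 14348907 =0.00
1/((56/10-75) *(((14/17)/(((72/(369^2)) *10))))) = -0.00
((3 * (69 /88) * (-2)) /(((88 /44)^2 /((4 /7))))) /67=-207 /20636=-0.01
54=54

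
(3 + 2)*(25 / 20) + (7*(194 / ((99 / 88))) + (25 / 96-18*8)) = 308051 / 288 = 1069.62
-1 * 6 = -6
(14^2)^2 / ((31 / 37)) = 1421392 / 31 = 45851.35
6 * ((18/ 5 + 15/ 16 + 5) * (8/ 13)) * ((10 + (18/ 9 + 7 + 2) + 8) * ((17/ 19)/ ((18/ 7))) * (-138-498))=-279109978/ 1235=-225999.98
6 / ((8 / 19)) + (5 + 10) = 117 / 4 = 29.25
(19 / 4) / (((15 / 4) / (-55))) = -209 / 3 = -69.67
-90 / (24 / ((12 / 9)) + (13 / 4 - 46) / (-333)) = -4.96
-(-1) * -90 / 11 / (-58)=45 / 319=0.14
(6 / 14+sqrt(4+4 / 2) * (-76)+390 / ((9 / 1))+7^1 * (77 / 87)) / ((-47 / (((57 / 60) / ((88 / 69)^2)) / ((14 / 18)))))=-1032046731 / 1292996320+15468489 * sqrt(6) / 12738880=2.18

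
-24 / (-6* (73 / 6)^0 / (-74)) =-296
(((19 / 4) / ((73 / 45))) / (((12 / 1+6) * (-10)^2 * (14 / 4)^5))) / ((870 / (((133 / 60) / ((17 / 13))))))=4693 / 777686301000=0.00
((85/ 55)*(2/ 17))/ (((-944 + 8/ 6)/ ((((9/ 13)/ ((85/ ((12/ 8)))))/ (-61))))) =81/ 2096834740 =0.00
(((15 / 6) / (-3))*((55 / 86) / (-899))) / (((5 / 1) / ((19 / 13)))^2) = 3971 / 78396396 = 0.00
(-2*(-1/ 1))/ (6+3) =2/ 9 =0.22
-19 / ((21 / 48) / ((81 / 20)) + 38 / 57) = -6156 / 251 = -24.53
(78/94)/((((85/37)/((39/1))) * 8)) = 56277/31960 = 1.76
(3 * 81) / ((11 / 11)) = 243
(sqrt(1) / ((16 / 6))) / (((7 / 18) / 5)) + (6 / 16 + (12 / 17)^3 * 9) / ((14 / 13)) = 4462035 / 550256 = 8.11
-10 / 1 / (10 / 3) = -3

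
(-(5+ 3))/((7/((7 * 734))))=-5872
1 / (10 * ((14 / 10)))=1 / 14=0.07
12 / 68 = 3 / 17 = 0.18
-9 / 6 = -3 / 2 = -1.50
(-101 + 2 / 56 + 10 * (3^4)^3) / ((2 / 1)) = 148800653 / 56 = 2657154.52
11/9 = 1.22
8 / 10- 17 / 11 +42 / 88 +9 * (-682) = -1350419 / 220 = -6138.27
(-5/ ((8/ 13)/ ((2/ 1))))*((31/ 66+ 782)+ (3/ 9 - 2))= -3349645/ 264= -12688.05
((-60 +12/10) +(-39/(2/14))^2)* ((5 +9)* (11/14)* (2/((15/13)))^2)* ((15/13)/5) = 70994924/125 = 567959.39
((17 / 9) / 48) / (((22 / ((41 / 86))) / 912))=0.78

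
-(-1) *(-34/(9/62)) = -2108/9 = -234.22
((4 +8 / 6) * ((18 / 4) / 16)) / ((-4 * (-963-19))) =3 / 7856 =0.00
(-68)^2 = 4624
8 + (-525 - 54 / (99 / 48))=-5975 / 11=-543.18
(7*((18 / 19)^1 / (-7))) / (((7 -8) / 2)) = 36 / 19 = 1.89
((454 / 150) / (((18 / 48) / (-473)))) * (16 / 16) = -858968 / 225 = -3817.64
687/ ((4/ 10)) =3435/ 2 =1717.50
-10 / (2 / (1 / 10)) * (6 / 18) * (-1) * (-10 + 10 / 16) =-25 / 16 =-1.56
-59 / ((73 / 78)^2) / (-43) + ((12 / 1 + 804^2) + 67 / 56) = 8295149521681 / 12832232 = 646430.76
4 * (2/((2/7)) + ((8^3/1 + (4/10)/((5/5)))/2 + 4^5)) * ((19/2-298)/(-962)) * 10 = 7427144/481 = 15441.05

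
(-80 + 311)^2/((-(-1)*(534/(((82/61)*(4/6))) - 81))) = 486178/4691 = 103.64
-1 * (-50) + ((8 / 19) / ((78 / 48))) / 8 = 12358 / 247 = 50.03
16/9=1.78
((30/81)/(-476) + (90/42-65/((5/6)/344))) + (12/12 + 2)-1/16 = -1379118325/51408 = -26826.92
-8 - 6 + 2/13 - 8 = -284/13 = -21.85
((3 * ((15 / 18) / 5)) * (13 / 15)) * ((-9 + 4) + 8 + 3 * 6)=91 / 10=9.10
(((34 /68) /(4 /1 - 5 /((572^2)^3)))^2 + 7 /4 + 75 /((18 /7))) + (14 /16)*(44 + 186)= 27343409839267667259616561733439981577 /117766990940563765760137328501784726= 232.18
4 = 4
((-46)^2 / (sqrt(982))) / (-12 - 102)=-529 * sqrt(982) / 27987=-0.59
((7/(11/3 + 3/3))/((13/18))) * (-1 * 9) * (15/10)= -729/26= -28.04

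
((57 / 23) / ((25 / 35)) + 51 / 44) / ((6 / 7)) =54649 / 10120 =5.40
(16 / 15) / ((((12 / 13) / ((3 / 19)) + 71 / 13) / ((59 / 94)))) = 6136 / 103635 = 0.06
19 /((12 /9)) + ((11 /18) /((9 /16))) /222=512663 /35964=14.25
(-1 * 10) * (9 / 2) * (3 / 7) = -135 / 7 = -19.29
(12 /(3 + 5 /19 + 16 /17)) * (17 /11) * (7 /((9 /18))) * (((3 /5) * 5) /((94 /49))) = 4843062 /50149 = 96.57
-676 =-676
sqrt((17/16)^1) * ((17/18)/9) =17 * sqrt(17)/648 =0.11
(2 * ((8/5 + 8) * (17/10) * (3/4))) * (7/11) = 4284/275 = 15.58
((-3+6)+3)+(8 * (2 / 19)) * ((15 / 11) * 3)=1974 / 209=9.44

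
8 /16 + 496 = 993 /2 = 496.50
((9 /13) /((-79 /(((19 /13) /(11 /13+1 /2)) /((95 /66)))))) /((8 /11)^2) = -35937 /2875600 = -0.01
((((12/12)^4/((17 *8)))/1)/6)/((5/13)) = 13/4080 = 0.00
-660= -660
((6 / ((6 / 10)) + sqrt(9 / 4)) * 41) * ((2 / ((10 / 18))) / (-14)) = -121.24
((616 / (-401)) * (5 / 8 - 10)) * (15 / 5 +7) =57750 / 401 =144.01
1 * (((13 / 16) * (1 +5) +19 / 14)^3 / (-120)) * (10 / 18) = -42508549 / 37933056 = -1.12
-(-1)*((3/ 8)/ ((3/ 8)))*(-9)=-9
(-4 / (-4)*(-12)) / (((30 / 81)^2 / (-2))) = 4374 / 25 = 174.96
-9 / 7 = -1.29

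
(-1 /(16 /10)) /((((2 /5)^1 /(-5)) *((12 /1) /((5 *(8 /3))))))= 625 /72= 8.68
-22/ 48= -11/ 24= -0.46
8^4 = 4096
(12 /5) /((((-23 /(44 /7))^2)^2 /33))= 0.44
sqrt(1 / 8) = sqrt(2) / 4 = 0.35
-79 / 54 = -1.46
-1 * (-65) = 65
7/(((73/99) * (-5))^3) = -6792093/48627125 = -0.14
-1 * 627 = -627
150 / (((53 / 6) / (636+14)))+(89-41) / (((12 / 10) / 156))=17277.74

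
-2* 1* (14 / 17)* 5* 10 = -82.35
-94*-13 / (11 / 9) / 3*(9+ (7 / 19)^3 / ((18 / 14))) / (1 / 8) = 5454812480 / 226347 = 24099.34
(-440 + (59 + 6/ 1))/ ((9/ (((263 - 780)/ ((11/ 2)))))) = 11750/ 3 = 3916.67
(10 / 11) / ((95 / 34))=68 / 209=0.33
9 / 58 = 0.16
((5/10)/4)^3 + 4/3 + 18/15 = 19471/7680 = 2.54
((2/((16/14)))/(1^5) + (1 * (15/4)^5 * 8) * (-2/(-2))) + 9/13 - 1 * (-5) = 9884259/1664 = 5940.06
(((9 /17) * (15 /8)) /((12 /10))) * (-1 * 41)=-9225 /272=-33.92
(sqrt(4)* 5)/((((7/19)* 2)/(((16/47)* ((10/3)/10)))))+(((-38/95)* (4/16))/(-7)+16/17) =2.50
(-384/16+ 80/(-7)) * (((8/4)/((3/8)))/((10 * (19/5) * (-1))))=1984/399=4.97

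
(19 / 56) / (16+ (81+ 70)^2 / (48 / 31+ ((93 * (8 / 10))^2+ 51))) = 82281951 / 4869806984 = 0.02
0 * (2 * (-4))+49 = 49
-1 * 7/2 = -7/2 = -3.50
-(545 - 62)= -483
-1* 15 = -15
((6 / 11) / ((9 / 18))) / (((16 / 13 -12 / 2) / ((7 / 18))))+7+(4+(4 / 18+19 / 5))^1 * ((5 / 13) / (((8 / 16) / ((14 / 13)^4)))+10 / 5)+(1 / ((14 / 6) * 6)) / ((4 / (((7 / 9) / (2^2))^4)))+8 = 333921480104098387 / 8506308609976320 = 39.26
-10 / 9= -1.11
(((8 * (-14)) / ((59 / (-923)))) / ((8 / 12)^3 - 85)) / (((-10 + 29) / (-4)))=11164608 / 2563727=4.35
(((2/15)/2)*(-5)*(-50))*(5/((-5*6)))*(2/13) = -50/117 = -0.43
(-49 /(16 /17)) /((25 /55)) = -114.54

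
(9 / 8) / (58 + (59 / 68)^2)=5202 / 271673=0.02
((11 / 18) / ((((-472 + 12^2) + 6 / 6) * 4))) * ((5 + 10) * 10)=-275 / 3924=-0.07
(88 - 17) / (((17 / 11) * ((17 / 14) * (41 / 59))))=645106 / 11849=54.44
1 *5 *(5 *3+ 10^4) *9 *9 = 4056075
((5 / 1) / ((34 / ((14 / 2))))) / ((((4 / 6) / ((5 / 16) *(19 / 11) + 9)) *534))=58765 / 2130304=0.03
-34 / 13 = -2.62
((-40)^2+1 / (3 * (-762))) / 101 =3657599 / 230886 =15.84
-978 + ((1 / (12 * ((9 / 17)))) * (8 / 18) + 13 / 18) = -474923 / 486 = -977.21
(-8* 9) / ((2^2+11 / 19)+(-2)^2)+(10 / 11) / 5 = -8.21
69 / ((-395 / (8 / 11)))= -552 / 4345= -0.13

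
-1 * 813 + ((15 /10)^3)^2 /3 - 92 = -57677 /64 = -901.20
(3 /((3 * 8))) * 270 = 135 /4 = 33.75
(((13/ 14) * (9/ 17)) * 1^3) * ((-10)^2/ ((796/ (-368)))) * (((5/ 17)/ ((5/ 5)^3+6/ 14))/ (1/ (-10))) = 2691000/ 57511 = 46.79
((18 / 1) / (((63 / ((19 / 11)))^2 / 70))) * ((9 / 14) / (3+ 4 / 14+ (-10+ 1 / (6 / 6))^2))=361 / 49973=0.01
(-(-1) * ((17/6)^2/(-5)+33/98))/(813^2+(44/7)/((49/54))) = -0.00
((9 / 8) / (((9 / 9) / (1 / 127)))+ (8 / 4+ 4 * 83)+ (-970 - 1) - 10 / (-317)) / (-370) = 205146851 / 119166640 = 1.72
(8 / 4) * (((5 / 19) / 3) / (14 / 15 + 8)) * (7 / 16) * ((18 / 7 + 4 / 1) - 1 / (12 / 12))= 0.05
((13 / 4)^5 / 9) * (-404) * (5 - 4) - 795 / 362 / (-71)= -481919204803 / 29608704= -16276.27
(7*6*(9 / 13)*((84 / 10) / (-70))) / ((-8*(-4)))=-567 / 5200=-0.11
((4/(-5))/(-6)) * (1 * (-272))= -544/15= -36.27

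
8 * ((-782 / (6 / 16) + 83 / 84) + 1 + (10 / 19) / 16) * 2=-13299866 / 399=-33333.00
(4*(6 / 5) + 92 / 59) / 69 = 1876 / 20355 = 0.09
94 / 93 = 1.01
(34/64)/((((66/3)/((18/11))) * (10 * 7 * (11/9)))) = 1377/2981440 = 0.00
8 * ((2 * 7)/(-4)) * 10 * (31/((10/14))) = -12152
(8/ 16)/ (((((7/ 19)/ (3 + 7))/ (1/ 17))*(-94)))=-95/ 11186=-0.01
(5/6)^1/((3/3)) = 0.83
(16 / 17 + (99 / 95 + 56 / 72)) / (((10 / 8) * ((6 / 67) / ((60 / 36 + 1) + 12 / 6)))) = 75287632 / 654075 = 115.11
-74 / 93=-0.80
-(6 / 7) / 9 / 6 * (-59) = 59 / 63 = 0.94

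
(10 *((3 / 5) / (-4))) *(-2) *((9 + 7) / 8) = 6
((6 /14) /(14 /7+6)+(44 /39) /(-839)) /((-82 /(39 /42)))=-95699 /161812896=-0.00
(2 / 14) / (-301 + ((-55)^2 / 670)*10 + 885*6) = 67 / 2370396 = 0.00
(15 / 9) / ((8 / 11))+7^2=1231 / 24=51.29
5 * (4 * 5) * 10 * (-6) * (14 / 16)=-5250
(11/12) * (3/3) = 11/12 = 0.92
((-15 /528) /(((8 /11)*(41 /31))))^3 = -3723875 /144537812992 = -0.00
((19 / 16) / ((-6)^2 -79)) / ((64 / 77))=-1463 / 44032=-0.03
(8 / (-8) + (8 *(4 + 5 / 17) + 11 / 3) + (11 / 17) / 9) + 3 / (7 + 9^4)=37273859 / 1004904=37.09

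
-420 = -420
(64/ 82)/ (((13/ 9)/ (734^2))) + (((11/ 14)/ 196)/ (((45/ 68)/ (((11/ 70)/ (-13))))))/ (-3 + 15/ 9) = 447051970797937/ 1535679600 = 291110.18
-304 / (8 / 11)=-418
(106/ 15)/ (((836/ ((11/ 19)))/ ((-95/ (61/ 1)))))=-0.01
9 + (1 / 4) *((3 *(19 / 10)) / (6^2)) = 9.04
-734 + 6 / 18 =-2201 / 3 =-733.67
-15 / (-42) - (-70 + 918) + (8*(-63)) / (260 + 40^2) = -1839973 / 2170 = -847.91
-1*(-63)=63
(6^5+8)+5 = 7789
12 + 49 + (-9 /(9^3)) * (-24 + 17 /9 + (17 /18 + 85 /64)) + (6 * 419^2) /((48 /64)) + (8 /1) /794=8671889355437 /6174144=1404549.25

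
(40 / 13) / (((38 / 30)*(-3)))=-200 / 247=-0.81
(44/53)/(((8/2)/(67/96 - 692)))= -730015/5088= -143.48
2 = 2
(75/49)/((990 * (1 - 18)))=-5/54978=-0.00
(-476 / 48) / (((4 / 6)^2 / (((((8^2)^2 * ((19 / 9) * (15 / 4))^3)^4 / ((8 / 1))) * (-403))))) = 3396606194356988258464000000000000 / 177147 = 19173941384031274921189750000.00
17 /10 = 1.70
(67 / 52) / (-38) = -67 / 1976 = -0.03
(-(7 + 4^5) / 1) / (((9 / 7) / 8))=-57736 / 9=-6415.11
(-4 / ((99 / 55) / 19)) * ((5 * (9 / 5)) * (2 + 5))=-2660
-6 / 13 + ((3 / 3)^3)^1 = 7 / 13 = 0.54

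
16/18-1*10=-9.11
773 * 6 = 4638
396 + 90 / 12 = 807 / 2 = 403.50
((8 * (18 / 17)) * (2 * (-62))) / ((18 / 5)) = -4960 / 17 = -291.76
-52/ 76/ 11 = -13/ 209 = -0.06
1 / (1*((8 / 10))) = 5 / 4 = 1.25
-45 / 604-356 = -215069 / 604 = -356.07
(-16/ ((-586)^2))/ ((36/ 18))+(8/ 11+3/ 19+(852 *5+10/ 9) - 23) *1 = 684521461886/ 161481969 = 4239.00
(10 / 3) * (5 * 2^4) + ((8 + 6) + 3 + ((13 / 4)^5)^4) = 57014892260326793553779 / 3298534883328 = 17284914144.31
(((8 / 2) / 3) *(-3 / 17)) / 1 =-4 / 17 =-0.24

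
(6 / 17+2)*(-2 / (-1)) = 80 / 17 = 4.71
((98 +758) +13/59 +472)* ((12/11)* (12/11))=11284560/7139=1580.69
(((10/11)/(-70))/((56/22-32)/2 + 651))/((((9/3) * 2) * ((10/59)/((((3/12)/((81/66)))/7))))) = -0.00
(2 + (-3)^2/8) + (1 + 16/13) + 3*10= 3677/104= 35.36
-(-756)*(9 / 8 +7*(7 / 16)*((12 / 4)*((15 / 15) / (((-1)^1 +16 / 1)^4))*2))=531734 / 625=850.77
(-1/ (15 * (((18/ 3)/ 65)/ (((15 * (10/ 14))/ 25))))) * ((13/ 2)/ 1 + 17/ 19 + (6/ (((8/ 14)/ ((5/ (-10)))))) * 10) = 11141/ 798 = 13.96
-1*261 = -261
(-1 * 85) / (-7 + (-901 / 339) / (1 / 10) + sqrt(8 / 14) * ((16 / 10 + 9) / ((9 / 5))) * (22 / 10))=56949101550 * sqrt(7) / 186716814611 + 516601803375 / 186716814611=3.57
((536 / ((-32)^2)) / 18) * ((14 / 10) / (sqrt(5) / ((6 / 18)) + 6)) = -469 / 17280 + 469 * sqrt(5) / 34560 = 0.00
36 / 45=4 / 5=0.80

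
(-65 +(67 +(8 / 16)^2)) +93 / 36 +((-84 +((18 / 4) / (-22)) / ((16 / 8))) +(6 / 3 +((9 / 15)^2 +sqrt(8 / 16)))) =-507599 / 6600 +sqrt(2) / 2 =-76.20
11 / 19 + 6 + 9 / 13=1796 / 247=7.27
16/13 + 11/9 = 2.45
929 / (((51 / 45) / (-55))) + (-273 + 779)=-757823 / 17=-44577.82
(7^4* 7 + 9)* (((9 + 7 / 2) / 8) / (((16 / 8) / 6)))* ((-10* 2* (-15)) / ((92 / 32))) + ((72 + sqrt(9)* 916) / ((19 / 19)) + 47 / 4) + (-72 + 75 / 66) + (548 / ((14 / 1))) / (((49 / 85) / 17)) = 2856463588991 / 347116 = 8229132.59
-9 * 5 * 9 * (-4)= 1620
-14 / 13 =-1.08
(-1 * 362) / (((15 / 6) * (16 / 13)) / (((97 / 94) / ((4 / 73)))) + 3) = -33323186 / 291199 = -114.43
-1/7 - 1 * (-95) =664/7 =94.86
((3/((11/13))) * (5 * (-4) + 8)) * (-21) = 9828/11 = 893.45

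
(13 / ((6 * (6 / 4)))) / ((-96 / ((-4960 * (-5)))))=-10075 / 27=-373.15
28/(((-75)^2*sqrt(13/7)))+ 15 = 28*sqrt(91)/73125+ 15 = 15.00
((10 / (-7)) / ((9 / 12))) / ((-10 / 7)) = 1.33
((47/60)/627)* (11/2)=47/6840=0.01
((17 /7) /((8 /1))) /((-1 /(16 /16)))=-17 /56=-0.30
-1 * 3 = -3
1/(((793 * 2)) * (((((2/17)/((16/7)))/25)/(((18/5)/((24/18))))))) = 4590/5551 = 0.83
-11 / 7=-1.57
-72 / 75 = -24 / 25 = -0.96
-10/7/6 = -5/21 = -0.24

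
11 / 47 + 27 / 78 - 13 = -15177 / 1222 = -12.42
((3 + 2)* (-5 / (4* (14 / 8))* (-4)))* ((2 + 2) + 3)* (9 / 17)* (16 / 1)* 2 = 28800 / 17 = 1694.12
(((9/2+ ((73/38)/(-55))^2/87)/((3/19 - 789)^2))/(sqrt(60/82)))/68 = 100595087*sqrt(1230)/28377441550656000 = 0.00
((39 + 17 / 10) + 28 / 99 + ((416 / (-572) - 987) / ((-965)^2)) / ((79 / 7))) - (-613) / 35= 108446615159 / 1853882730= 58.50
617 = 617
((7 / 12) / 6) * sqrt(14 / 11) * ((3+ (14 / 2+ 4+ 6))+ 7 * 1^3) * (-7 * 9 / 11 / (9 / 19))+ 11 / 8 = 11 / 8 - 2793 * sqrt(154) / 968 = -34.43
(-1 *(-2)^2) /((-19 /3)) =12 /19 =0.63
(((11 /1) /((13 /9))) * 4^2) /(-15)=-8.12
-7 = -7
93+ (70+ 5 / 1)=168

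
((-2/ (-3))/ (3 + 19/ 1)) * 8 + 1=41/ 33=1.24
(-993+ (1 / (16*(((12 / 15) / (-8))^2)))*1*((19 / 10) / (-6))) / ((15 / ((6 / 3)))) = -47759 / 360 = -132.66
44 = 44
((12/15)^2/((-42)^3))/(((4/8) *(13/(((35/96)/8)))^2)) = -1/4709892096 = -0.00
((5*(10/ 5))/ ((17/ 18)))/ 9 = 20/ 17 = 1.18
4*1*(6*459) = 11016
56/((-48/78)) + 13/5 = -442/5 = -88.40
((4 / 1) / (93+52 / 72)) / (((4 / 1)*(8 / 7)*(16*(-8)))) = -9 / 123392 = -0.00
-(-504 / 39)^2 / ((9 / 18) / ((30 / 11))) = -1693440 / 1859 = -910.94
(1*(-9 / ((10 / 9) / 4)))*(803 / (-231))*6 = 23652 / 35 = 675.77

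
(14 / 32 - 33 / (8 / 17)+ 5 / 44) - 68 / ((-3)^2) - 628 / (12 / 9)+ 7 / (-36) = -96505 / 176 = -548.32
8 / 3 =2.67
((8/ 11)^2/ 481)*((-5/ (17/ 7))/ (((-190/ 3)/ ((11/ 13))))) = 672/ 22216909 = 0.00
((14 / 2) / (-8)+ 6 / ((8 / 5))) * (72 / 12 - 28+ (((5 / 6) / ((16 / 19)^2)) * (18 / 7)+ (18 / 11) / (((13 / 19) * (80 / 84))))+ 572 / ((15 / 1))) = 383095981 / 6150144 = 62.29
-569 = -569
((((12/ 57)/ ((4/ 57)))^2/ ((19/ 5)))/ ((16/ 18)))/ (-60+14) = -405/ 6992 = -0.06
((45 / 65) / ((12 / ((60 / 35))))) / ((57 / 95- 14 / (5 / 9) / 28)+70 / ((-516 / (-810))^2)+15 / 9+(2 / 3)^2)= 748845 / 1319762171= 0.00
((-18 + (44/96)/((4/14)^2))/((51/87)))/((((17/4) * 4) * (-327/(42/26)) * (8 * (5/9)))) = 724101/524176640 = 0.00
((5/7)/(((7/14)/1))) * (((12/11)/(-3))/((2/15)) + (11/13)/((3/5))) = -1.88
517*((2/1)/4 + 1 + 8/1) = 4911.50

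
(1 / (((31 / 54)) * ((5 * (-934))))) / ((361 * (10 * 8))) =-27 / 2090478800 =-0.00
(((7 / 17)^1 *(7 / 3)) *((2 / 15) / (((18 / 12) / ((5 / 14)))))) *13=182 / 459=0.40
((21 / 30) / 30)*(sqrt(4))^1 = 7 / 150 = 0.05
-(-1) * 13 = 13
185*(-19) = -3515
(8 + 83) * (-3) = -273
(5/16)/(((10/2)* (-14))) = -1/224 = -0.00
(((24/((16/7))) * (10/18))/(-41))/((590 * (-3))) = 7/87084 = 0.00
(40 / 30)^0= 1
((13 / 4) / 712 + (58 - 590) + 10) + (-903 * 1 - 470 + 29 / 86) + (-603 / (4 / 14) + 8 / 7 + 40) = -3398144247 / 857248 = -3964.02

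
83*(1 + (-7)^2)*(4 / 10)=1660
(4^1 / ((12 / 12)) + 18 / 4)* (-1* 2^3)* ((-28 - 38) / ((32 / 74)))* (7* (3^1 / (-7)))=-62271 / 2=-31135.50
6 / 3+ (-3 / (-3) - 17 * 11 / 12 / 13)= 281 / 156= 1.80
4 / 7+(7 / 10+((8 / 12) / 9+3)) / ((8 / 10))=7997 / 1512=5.29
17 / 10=1.70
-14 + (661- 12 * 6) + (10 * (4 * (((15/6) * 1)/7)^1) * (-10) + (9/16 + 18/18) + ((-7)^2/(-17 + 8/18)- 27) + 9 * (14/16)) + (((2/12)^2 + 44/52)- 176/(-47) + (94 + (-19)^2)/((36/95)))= 148381657727/91767312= 1616.93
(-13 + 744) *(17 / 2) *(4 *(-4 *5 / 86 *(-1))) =5780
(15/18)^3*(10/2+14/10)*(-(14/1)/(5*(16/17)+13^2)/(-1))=23800/79731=0.30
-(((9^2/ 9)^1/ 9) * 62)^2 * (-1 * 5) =19220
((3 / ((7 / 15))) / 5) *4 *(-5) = -180 / 7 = -25.71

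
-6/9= -2/3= -0.67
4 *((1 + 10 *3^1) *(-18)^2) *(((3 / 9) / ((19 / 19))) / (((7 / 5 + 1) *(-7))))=-5580 / 7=-797.14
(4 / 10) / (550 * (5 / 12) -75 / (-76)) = 0.00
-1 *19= -19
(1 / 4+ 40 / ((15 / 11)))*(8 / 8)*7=2485 / 12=207.08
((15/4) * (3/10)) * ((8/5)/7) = 9/35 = 0.26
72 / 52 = 18 / 13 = 1.38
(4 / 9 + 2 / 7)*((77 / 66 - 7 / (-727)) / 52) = 16859 / 1020708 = 0.02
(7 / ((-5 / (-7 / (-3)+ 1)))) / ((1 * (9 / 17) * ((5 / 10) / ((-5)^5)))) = 1487500 / 27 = 55092.59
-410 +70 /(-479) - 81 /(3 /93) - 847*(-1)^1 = -993516 /479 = -2074.15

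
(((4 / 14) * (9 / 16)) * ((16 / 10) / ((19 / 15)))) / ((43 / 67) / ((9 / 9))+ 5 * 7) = 0.01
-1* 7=-7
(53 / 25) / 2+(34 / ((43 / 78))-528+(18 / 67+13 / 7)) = -467006999 / 1008350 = -463.14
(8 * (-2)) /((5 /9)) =-144 /5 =-28.80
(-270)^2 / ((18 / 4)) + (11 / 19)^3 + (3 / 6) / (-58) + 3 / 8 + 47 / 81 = 2088235140503 / 128894328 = 16201.14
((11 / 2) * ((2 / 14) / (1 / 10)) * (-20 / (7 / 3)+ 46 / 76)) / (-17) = 116545 / 31654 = 3.68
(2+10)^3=1728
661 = 661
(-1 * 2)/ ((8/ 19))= -19/ 4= -4.75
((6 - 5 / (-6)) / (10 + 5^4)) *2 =41 / 1905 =0.02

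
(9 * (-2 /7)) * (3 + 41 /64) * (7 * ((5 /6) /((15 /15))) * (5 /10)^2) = -3495 /256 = -13.65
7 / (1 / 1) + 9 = 16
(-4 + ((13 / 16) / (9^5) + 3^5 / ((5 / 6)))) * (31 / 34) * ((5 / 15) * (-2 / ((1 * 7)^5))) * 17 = -42116583167 / 238184770320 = -0.18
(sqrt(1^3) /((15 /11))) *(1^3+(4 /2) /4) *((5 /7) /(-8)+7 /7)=561 /560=1.00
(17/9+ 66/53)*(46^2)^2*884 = 5917316300480/477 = 12405275263.06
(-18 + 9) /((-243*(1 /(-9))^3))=-27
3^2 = 9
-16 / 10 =-8 / 5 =-1.60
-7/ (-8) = 7/ 8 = 0.88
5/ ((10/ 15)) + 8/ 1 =31/ 2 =15.50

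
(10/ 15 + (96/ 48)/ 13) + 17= 695/ 39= 17.82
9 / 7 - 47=-45.71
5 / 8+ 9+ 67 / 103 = 8467 / 824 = 10.28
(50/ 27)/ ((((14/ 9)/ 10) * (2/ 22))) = 130.95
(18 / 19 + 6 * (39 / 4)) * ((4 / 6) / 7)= 753 / 133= 5.66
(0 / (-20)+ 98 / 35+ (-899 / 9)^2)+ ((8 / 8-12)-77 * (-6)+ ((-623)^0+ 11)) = 4229654 / 405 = 10443.59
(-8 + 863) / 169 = 855 / 169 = 5.06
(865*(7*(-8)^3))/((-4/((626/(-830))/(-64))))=9133.57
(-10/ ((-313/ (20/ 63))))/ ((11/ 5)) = 1000/ 216909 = 0.00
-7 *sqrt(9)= -21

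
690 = 690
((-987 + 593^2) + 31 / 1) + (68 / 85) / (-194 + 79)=201648471 / 575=350692.99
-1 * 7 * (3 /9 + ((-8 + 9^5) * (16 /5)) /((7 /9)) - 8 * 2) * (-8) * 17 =3468553112 /15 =231236874.13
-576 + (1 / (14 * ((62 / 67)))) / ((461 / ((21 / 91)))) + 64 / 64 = -2991106099 / 5201924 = -575.00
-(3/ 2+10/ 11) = -53/ 22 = -2.41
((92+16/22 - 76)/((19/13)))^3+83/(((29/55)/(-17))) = -311581188693/264750541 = -1176.89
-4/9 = -0.44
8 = 8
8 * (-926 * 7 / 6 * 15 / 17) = -129640 / 17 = -7625.88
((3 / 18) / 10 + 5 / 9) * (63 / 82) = 721 / 1640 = 0.44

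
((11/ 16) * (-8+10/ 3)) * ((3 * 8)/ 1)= -77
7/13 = 0.54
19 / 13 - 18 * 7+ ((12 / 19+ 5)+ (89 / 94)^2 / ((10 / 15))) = -513157179 / 4364984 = -117.56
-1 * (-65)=65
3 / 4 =0.75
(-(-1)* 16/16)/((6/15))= 2.50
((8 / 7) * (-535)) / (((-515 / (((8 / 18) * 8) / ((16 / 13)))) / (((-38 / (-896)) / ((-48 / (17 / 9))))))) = -449293 / 78490944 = -0.01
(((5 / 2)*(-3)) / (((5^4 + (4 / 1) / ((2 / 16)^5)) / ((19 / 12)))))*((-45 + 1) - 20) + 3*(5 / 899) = 2658695 / 118395603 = 0.02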